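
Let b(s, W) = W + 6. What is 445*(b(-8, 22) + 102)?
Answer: 57850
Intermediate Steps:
b(s, W) = 6 + W
445*(b(-8, 22) + 102) = 445*((6 + 22) + 102) = 445*(28 + 102) = 445*130 = 57850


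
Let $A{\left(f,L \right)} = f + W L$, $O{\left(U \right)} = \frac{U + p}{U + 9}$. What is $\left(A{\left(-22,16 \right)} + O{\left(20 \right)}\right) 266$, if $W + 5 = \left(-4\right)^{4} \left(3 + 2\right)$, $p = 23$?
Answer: $\frac{157207330}{29} \approx 5.4209 \cdot 10^{6}$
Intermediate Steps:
$O{\left(U \right)} = \frac{23 + U}{9 + U}$ ($O{\left(U \right)} = \frac{U + 23}{U + 9} = \frac{23 + U}{9 + U}$)
$W = 1275$ ($W = -5 + \left(-4\right)^{4} \left(3 + 2\right) = -5 + 256 \cdot 5 = -5 + 1280 = 1275$)
$A{\left(f,L \right)} = f + 1275 L$
$\left(A{\left(-22,16 \right)} + O{\left(20 \right)}\right) 266 = \left(\left(-22 + 1275 \cdot 16\right) + \frac{23 + 20}{9 + 20}\right) 266 = \left(\left(-22 + 20400\right) + \frac{1}{29} \cdot 43\right) 266 = \left(20378 + \frac{1}{29} \cdot 43\right) 266 = \left(20378 + \frac{43}{29}\right) 266 = \frac{591005}{29} \cdot 266 = \frac{157207330}{29}$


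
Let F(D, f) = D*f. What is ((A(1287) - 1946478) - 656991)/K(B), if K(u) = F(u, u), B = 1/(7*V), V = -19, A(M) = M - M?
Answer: -46052763141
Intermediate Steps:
A(M) = 0
B = -1/133 (B = 1/(7*(-19)) = 1/(-133) = -1/133 ≈ -0.0075188)
K(u) = u² (K(u) = u*u = u²)
((A(1287) - 1946478) - 656991)/K(B) = ((0 - 1946478) - 656991)/((-1/133)²) = (-1946478 - 656991)/(1/17689) = -2603469*17689 = -46052763141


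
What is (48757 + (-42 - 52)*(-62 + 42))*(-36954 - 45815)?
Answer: -4191173853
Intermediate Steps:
(48757 + (-42 - 52)*(-62 + 42))*(-36954 - 45815) = (48757 - 94*(-20))*(-82769) = (48757 + 1880)*(-82769) = 50637*(-82769) = -4191173853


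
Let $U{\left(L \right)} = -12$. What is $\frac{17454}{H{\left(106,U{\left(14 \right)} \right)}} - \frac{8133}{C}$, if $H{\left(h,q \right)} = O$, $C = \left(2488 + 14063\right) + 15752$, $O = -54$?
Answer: $- \frac{94042624}{290727} \approx -323.47$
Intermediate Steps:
$C = 32303$ ($C = 16551 + 15752 = 32303$)
$H{\left(h,q \right)} = -54$
$\frac{17454}{H{\left(106,U{\left(14 \right)} \right)}} - \frac{8133}{C} = \frac{17454}{-54} - \frac{8133}{32303} = 17454 \left(- \frac{1}{54}\right) - \frac{8133}{32303} = - \frac{2909}{9} - \frac{8133}{32303} = - \frac{94042624}{290727}$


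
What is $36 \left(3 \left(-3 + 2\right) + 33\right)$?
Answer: $1080$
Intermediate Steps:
$36 \left(3 \left(-3 + 2\right) + 33\right) = 36 \left(3 \left(-1\right) + 33\right) = 36 \left(-3 + 33\right) = 36 \cdot 30 = 1080$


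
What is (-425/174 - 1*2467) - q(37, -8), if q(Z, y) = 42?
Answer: -436991/174 ≈ -2511.4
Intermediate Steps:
(-425/174 - 1*2467) - q(37, -8) = (-425/174 - 1*2467) - 1*42 = (-425*1/174 - 2467) - 42 = (-425/174 - 2467) - 42 = -429683/174 - 42 = -436991/174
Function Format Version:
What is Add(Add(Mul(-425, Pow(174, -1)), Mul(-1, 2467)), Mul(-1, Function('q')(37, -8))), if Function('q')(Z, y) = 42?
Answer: Rational(-436991, 174) ≈ -2511.4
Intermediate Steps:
Add(Add(Mul(-425, Pow(174, -1)), Mul(-1, 2467)), Mul(-1, Function('q')(37, -8))) = Add(Add(Mul(-425, Pow(174, -1)), Mul(-1, 2467)), Mul(-1, 42)) = Add(Add(Mul(-425, Rational(1, 174)), -2467), -42) = Add(Add(Rational(-425, 174), -2467), -42) = Add(Rational(-429683, 174), -42) = Rational(-436991, 174)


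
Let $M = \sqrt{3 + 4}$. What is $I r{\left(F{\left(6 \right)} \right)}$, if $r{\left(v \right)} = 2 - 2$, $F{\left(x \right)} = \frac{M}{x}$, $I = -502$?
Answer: $0$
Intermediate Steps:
$M = \sqrt{7} \approx 2.6458$
$F{\left(x \right)} = \frac{\sqrt{7}}{x}$
$r{\left(v \right)} = 0$ ($r{\left(v \right)} = 2 - 2 = 0$)
$I r{\left(F{\left(6 \right)} \right)} = \left(-502\right) 0 = 0$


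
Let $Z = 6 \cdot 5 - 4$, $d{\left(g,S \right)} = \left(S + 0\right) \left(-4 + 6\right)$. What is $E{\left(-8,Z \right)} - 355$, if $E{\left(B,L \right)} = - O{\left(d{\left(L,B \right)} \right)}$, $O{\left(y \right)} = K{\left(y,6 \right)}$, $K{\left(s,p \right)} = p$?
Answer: $-361$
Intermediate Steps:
$d{\left(g,S \right)} = 2 S$ ($d{\left(g,S \right)} = S 2 = 2 S$)
$O{\left(y \right)} = 6$
$Z = 26$ ($Z = 30 - 4 = 26$)
$E{\left(B,L \right)} = -6$ ($E{\left(B,L \right)} = \left(-1\right) 6 = -6$)
$E{\left(-8,Z \right)} - 355 = -6 - 355 = -361$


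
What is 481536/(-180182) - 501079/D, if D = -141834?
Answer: 10993619677/12777966894 ≈ 0.86036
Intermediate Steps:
481536/(-180182) - 501079/D = 481536/(-180182) - 501079/(-141834) = 481536*(-1/180182) - 501079*(-1/141834) = -240768/90091 + 501079/141834 = 10993619677/12777966894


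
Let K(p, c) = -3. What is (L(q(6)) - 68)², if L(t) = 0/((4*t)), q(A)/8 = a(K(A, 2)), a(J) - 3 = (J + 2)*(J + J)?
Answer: 4624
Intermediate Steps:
a(J) = 3 + 2*J*(2 + J) (a(J) = 3 + (J + 2)*(J + J) = 3 + (2 + J)*(2*J) = 3 + 2*J*(2 + J))
q(A) = 72 (q(A) = 8*(3 + 2*(-3)² + 4*(-3)) = 8*(3 + 2*9 - 12) = 8*(3 + 18 - 12) = 8*9 = 72)
L(t) = 0 (L(t) = 0*(1/(4*t)) = 0)
(L(q(6)) - 68)² = (0 - 68)² = (-68)² = 4624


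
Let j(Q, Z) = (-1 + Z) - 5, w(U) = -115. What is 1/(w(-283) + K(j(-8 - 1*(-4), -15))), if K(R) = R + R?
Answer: -1/157 ≈ -0.0063694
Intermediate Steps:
j(Q, Z) = -6 + Z
K(R) = 2*R
1/(w(-283) + K(j(-8 - 1*(-4), -15))) = 1/(-115 + 2*(-6 - 15)) = 1/(-115 + 2*(-21)) = 1/(-115 - 42) = 1/(-157) = -1/157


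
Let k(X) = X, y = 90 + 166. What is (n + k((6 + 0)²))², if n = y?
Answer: 85264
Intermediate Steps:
y = 256
n = 256
(n + k((6 + 0)²))² = (256 + (6 + 0)²)² = (256 + 6²)² = (256 + 36)² = 292² = 85264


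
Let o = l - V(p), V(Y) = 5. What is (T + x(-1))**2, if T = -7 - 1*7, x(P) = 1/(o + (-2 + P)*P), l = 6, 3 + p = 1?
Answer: 3025/16 ≈ 189.06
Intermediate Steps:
p = -2 (p = -3 + 1 = -2)
o = 1 (o = 6 - 1*5 = 6 - 5 = 1)
x(P) = 1/(1 + P*(-2 + P)) (x(P) = 1/(1 + (-2 + P)*P) = 1/(1 + P*(-2 + P)))
T = -14 (T = -7 - 7 = -14)
(T + x(-1))**2 = (-14 + 1/(1 + (-1)**2 - 2*(-1)))**2 = (-14 + 1/(1 + 1 + 2))**2 = (-14 + 1/4)**2 = (-55/4)**2 = 3025/16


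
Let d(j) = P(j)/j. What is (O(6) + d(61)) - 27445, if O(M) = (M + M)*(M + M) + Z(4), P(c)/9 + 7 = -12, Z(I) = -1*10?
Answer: -1666142/61 ≈ -27314.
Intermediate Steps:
Z(I) = -10
P(c) = -171 (P(c) = -63 + 9*(-12) = -63 - 108 = -171)
O(M) = -10 + 4*M**2 (O(M) = (M + M)*(M + M) - 10 = (2*M)*(2*M) - 10 = 4*M**2 - 10 = -10 + 4*M**2)
d(j) = -171/j
(O(6) + d(61)) - 27445 = ((-10 + 4*6**2) - 171/61) - 27445 = ((-10 + 4*36) - 171*1/61) - 27445 = ((-10 + 144) - 171/61) - 27445 = (134 - 171/61) - 27445 = 8003/61 - 27445 = -1666142/61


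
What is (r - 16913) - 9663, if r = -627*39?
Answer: -51029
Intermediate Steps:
r = -24453
(r - 16913) - 9663 = (-24453 - 16913) - 9663 = -41366 - 9663 = -51029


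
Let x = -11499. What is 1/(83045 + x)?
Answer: 1/71546 ≈ 1.3977e-5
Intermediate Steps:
1/(83045 + x) = 1/(83045 - 11499) = 1/71546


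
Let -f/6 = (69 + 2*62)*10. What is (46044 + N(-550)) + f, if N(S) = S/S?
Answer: 34465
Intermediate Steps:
N(S) = 1
f = -11580 (f = -6*(69 + 2*62)*10 = -6*(69 + 124)*10 = -1158*10 = -6*1930 = -11580)
(46044 + N(-550)) + f = (46044 + 1) - 11580 = 46045 - 11580 = 34465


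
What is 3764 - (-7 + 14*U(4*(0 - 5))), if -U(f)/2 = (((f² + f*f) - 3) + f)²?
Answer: 16908183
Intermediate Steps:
U(f) = -2*(-3 + f + 2*f²)² (U(f) = -2*(((f² + f*f) - 3) + f)² = -2*(((f² + f²) - 3) + f)² = -2*((2*f² - 3) + f)² = -2*((-3 + 2*f²) + f)² = -2*(-3 + f + 2*f²)²)
3764 - (-7 + 14*U(4*(0 - 5))) = 3764 - (-7 + 14*(-2*(-3 + 4*(0 - 5) + 2*(4*(0 - 5))²)²)) = 3764 - (-7 + 14*(-2*(-3 + 4*(-5) + 2*(4*(-5))²)²)) = 3764 - (-7 + 14*(-2*(-3 - 20 + 2*(-20)²)²)) = 3764 - (-7 + 14*(-2*(-3 - 20 + 2*400)²)) = 3764 - (-7 + 14*(-2*(-3 - 20 + 800)²)) = 3764 - (-7 + 14*(-2*777²)) = 3764 - (-7 + 14*(-2*603729)) = 3764 - (-7 + 14*(-1207458)) = 3764 - (-7 - 16904412) = 3764 - 1*(-16904419) = 3764 + 16904419 = 16908183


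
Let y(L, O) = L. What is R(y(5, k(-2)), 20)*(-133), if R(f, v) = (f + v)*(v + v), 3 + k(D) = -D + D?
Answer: -133000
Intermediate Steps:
k(D) = -3 (k(D) = -3 + (-D + D) = -3 + 0 = -3)
R(f, v) = 2*v*(f + v) (R(f, v) = (f + v)*(2*v) = 2*v*(f + v))
R(y(5, k(-2)), 20)*(-133) = (2*20*(5 + 20))*(-133) = (2*20*25)*(-133) = 1000*(-133) = -133000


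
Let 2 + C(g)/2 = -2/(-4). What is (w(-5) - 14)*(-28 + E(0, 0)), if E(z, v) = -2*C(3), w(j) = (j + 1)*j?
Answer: -132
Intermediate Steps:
C(g) = -3 (C(g) = -4 + 2*(-2/(-4)) = -4 + 2*(-2*(-¼)) = -4 + 2*(½) = -4 + 1 = -3)
w(j) = j*(1 + j) (w(j) = (1 + j)*j = j*(1 + j))
E(z, v) = 6 (E(z, v) = -2*(-3) = 6)
(w(-5) - 14)*(-28 + E(0, 0)) = (-5*(1 - 5) - 14)*(-28 + 6) = (-5*(-4) - 14)*(-22) = (20 - 14)*(-22) = 6*(-22) = -132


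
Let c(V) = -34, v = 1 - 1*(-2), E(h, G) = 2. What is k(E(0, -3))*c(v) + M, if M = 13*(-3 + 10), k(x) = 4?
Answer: -45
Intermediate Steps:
v = 3 (v = 1 + 2 = 3)
M = 91 (M = 13*7 = 91)
k(E(0, -3))*c(v) + M = 4*(-34) + 91 = -136 + 91 = -45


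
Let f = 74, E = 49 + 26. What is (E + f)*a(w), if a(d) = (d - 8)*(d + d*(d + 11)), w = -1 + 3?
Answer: -25032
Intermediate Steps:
E = 75
w = 2
a(d) = (-8 + d)*(d + d*(11 + d))
(E + f)*a(w) = (75 + 74)*(2*(-96 + 2**2 + 4*2)) = 149*(2*(-96 + 4 + 8)) = 149*(2*(-84)) = 149*(-168) = -25032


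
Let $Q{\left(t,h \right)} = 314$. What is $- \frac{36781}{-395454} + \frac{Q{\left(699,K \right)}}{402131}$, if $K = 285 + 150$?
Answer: $\frac{14914952867}{159024312474} \approx 0.09379$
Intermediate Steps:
$K = 435$
$- \frac{36781}{-395454} + \frac{Q{\left(699,K \right)}}{402131} = - \frac{36781}{-395454} + \frac{314}{402131} = \left(-36781\right) \left(- \frac{1}{395454}\right) + 314 \cdot \frac{1}{402131} = \frac{36781}{395454} + \frac{314}{402131} = \frac{14914952867}{159024312474}$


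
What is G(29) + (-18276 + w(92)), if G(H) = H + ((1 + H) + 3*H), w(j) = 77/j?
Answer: -1667883/92 ≈ -18129.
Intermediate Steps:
G(H) = 1 + 5*H (G(H) = H + (1 + 4*H) = 1 + 5*H)
G(29) + (-18276 + w(92)) = (1 + 5*29) + (-18276 + 77/92) = (1 + 145) + (-18276 + 77*(1/92)) = 146 + (-18276 + 77/92) = 146 - 1681315/92 = -1667883/92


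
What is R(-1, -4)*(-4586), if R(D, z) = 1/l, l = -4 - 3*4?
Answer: 2293/8 ≈ 286.63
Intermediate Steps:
l = -16 (l = -4 - 12 = -16)
R(D, z) = -1/16 (R(D, z) = 1/(-16) = -1/16)
R(-1, -4)*(-4586) = -1/16*(-4586) = 2293/8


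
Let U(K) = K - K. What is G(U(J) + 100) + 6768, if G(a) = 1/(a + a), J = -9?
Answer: 1353601/200 ≈ 6768.0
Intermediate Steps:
U(K) = 0
G(a) = 1/(2*a)
G(U(J) + 100) + 6768 = 1/(2*(0 + 100)) + 6768 = (½)/100 + 6768 = (½)*(1/100) + 6768 = 1/200 + 6768 = 1353601/200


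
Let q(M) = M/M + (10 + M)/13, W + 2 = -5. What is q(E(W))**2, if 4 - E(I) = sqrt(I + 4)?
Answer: (27 - I*sqrt(3))**2/169 ≈ 4.2959 - 0.55344*I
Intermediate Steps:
W = -7 (W = -2 - 5 = -7)
E(I) = 4 - sqrt(4 + I) (E(I) = 4 - sqrt(I + 4) = 4 - sqrt(4 + I))
q(M) = 23/13 + M/13 (q(M) = 1 + (10 + M)*(1/13) = 1 + (10/13 + M/13) = 23/13 + M/13)
q(E(W))**2 = (23/13 + (4 - sqrt(4 - 7))/13)**2 = (23/13 + (4 - sqrt(-3))/13)**2 = (23/13 + (4 - I*sqrt(3))/13)**2 = (23/13 + (4/13 - I*sqrt(3)/13))**2 = (27/13 - I*sqrt(3)/13)**2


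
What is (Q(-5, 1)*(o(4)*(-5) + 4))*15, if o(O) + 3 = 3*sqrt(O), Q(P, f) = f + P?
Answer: 660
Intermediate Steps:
Q(P, f) = P + f
o(O) = -3 + 3*sqrt(O)
(Q(-5, 1)*(o(4)*(-5) + 4))*15 = ((-5 + 1)*((-3 + 3*sqrt(4))*(-5) + 4))*15 = -4*((-3 + 3*2)*(-5) + 4)*15 = -4*((-3 + 6)*(-5) + 4)*15 = -4*(3*(-5) + 4)*15 = -4*(-15 + 4)*15 = -4*(-11)*15 = 44*15 = 660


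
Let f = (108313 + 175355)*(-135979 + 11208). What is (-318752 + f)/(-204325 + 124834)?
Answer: 35393858780/79491 ≈ 4.4526e+5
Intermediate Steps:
f = -35393540028 (f = 283668*(-124771) = -35393540028)
(-318752 + f)/(-204325 + 124834) = (-318752 - 35393540028)/(-204325 + 124834) = -35393858780/(-79491) = -35393858780*(-1/79491) = 35393858780/79491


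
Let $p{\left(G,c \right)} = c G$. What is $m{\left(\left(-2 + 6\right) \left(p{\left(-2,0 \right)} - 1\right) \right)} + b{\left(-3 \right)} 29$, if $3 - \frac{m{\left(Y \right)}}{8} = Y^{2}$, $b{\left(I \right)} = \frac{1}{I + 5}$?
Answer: $- \frac{179}{2} \approx -89.5$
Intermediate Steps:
$p{\left(G,c \right)} = G c$
$b{\left(I \right)} = \frac{1}{5 + I}$
$m{\left(Y \right)} = 24 - 8 Y^{2}$
$m{\left(\left(-2 + 6\right) \left(p{\left(-2,0 \right)} - 1\right) \right)} + b{\left(-3 \right)} 29 = \left(24 - 8 \left(\left(-2 + 6\right) \left(\left(-2\right) 0 - 1\right)\right)^{2}\right) + \frac{1}{5 - 3} \cdot 29 = \left(24 - 8 \left(4 \left(0 - 1\right)\right)^{2}\right) + \frac{1}{2} \cdot 29 = \left(24 - 8 \left(4 \left(-1\right)\right)^{2}\right) + \frac{1}{2} \cdot 29 = \left(24 - 8 \left(-4\right)^{2}\right) + \frac{29}{2} = \left(24 - 128\right) + \frac{29}{2} = -104 + \frac{29}{2} = - \frac{179}{2}$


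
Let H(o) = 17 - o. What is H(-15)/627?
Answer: 32/627 ≈ 0.051037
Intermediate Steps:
H(-15)/627 = (17 - 1*(-15))/627 = (17 + 15)*(1/627) = 32*(1/627) = 32/627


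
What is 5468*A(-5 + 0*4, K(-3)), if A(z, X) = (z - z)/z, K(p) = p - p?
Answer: 0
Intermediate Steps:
K(p) = 0
A(z, X) = 0 (A(z, X) = 0/z = 0)
5468*A(-5 + 0*4, K(-3)) = 5468*0 = 0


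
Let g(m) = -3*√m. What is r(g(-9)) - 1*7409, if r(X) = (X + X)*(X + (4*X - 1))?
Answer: -8219 + 18*I ≈ -8219.0 + 18.0*I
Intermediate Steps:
r(X) = 2*X*(-1 + 5*X) (r(X) = (2*X)*(X + (-1 + 4*X)) = (2*X)*(-1 + 5*X) = 2*X*(-1 + 5*X))
r(g(-9)) - 1*7409 = 2*(-9*I)*(-1 + 5*(-9*I)) - 1*7409 = 2*(-9*I)*(-1 + 5*(-9*I)) - 7409 = 2*(-9*I)*(-1 - 45*I) - 7409 = -18*I*(-1 - 45*I) - 7409 = -7409 - 18*I*(-1 - 45*I)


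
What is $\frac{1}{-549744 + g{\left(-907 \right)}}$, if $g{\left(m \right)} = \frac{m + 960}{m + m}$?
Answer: $- \frac{1814}{997235669} \approx -1.819 \cdot 10^{-6}$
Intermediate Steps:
$g{\left(m \right)} = \frac{960 + m}{2 m}$
$\frac{1}{-549744 + g{\left(-907 \right)}} = \frac{1}{-549744 + \frac{960 - 907}{2 \left(-907\right)}} = \frac{1}{-549744 + \frac{1}{2} \left(- \frac{1}{907}\right) 53} = \frac{1}{-549744 - \frac{53}{1814}} = \frac{1}{- \frac{997235669}{1814}} = - \frac{1814}{997235669}$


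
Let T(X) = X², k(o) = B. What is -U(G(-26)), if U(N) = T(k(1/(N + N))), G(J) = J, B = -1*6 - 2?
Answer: -64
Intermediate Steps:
B = -8 (B = -6 - 2 = -8)
k(o) = -8
U(N) = 64 (U(N) = (-8)² = 64)
-U(G(-26)) = -1*64 = -64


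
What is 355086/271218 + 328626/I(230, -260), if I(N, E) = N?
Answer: 7434246354/5198345 ≈ 1430.1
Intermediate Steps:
355086/271218 + 328626/I(230, -260) = 355086/271218 + 328626/230 = 355086*(1/271218) + 328626*(1/230) = 59181/45203 + 164313/115 = 7434246354/5198345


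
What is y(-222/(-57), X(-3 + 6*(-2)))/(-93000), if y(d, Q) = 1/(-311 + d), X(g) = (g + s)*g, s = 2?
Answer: 19/542655000 ≈ 3.5013e-8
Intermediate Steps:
X(g) = g*(2 + g) (X(g) = (g + 2)*g = (2 + g)*g = g*(2 + g))
y(-222/(-57), X(-3 + 6*(-2)))/(-93000) = 1/(-311 - 222/(-57)*(-93000)) = -1/93000/(-311 - 222*(-1/57)) = -1/93000/(-311 + 74/19) = -1/93000/(-5835/19) = -19/5835*(-1/93000) = 19/542655000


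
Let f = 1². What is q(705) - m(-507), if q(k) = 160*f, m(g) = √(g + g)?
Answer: 160 - 13*I*√6 ≈ 160.0 - 31.843*I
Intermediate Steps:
f = 1
m(g) = √2*√g (m(g) = √(2*g) = √2*√g)
q(k) = 160 (q(k) = 160*1 = 160)
q(705) - m(-507) = 160 - √2*√(-507) = 160 - √2*13*I*√3 = 160 - 13*I*√6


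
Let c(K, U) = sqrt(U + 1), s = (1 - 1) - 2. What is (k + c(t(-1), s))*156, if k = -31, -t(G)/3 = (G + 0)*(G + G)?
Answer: -4836 + 156*I ≈ -4836.0 + 156.0*I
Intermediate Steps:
s = -2 (s = 0 - 2 = -2)
t(G) = -6*G**2 (t(G) = -3*(G + 0)*(G + G) = -3*G*2*G = -6*G**2)
c(K, U) = sqrt(1 + U)
(k + c(t(-1), s))*156 = (-31 + sqrt(1 - 2))*156 = (-31 + sqrt(-1))*156 = (-31 + I)*156 = -4836 + 156*I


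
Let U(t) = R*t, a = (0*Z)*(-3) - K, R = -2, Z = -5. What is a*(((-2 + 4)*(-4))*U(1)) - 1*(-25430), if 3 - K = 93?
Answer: 26870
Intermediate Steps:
K = -90 (K = 3 - 1*93 = 3 - 93 = -90)
a = 90 (a = (0*(-5))*(-3) - 1*(-90) = 0*(-3) + 90 = 0 + 90 = 90)
U(t) = -2*t
a*(((-2 + 4)*(-4))*U(1)) - 1*(-25430) = 90*(((-2 + 4)*(-4))*(-2*1)) - 1*(-25430) = 90*((2*(-4))*(-2)) + 25430 = 90*(-8*(-2)) + 25430 = 90*16 + 25430 = 1440 + 25430 = 26870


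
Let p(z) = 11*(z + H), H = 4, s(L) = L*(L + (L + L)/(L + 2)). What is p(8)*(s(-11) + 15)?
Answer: 43208/3 ≈ 14403.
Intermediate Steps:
s(L) = L*(L + 2*L/(2 + L)) (s(L) = L*(L + (2*L)/(2 + L)) = L*(L + 2*L/(2 + L)))
p(z) = 44 + 11*z (p(z) = 11*(z + 4) = 11*(4 + z) = 44 + 11*z)
p(8)*(s(-11) + 15) = (44 + 11*8)*((-11)²*(4 - 11)/(2 - 11) + 15) = (44 + 88)*(121*(-7)/(-9) + 15) = 132*(121*(-⅑)*(-7) + 15) = 132*(847/9 + 15) = 132*(982/9) = 43208/3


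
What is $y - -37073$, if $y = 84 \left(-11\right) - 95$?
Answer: $36054$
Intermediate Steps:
$y = -1019$ ($y = -924 - 95 = -1019$)
$y - -37073 = -1019 - -37073 = -1019 + 37073 = 36054$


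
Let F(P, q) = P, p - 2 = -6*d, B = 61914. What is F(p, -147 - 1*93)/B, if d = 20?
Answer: -59/30957 ≈ -0.0019059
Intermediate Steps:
p = -118 (p = 2 - 6*20 = 2 - 120 = -118)
F(p, -147 - 1*93)/B = -118/61914 = -118*1/61914 = -59/30957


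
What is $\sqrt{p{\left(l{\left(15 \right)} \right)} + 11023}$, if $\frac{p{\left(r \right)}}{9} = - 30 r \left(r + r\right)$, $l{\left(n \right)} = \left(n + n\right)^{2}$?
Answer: $i \sqrt{437388977} \approx 20914.0 i$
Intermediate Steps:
$l{\left(n \right)} = 4 n^{2}$ ($l{\left(n \right)} = \left(2 n\right)^{2} = 4 n^{2}$)
$p{\left(r \right)} = - 540 r^{2}$ ($p{\left(r \right)} = 9 \left(- 30 r \left(r + r\right)\right) = 9 \left(- 30 r 2 r\right) = 9 \left(- 30 \cdot 2 r^{2}\right) = 9 \left(- 60 r^{2}\right) = - 540 r^{2}$)
$\sqrt{p{\left(l{\left(15 \right)} \right)} + 11023} = \sqrt{- 540 \left(4 \cdot 15^{2}\right)^{2} + 11023} = \sqrt{- 540 \left(4 \cdot 225\right)^{2} + 11023} = \sqrt{- 540 \cdot 900^{2} + 11023} = \sqrt{\left(-540\right) 810000 + 11023} = \sqrt{-437400000 + 11023} = \sqrt{-437388977} = i \sqrt{437388977}$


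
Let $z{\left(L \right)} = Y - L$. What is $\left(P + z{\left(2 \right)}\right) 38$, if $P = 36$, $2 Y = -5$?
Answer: $1197$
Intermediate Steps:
$Y = - \frac{5}{2}$ ($Y = \frac{1}{2} \left(-5\right) = - \frac{5}{2} \approx -2.5$)
$z{\left(L \right)} = - \frac{5}{2} - L$
$\left(P + z{\left(2 \right)}\right) 38 = \left(36 - \frac{9}{2}\right) 38 = \frac{63}{2} \cdot 38 = 1197$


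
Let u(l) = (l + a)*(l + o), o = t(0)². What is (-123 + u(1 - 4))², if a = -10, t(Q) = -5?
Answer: 167281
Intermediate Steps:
o = 25 (o = (-5)² = 25)
u(l) = (-10 + l)*(25 + l) (u(l) = (l - 10)*(l + 25) = (-10 + l)*(25 + l))
(-123 + u(1 - 4))² = (-123 + (-250 + (1 - 4)² + 15*(1 - 4)))² = (-123 + (-250 + (-3)² + 15*(-3)))² = (-123 + (-250 + 9 - 45))² = (-123 - 286)² = (-409)² = 167281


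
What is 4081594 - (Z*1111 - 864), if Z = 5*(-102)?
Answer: 4649068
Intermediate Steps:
Z = -510
4081594 - (Z*1111 - 864) = 4081594 - (-510*1111 - 864) = 4081594 - (-566610 - 864) = 4081594 - 1*(-567474) = 4081594 + 567474 = 4649068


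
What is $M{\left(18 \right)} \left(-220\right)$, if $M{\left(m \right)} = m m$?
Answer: $-71280$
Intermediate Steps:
$M{\left(m \right)} = m^{2}$
$M{\left(18 \right)} \left(-220\right) = 18^{2} \left(-220\right) = 324 \left(-220\right) = -71280$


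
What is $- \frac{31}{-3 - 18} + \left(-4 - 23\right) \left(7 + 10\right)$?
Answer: $- \frac{9608}{21} \approx -457.52$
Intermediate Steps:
$- \frac{31}{-3 - 18} + \left(-4 - 23\right) \left(7 + 10\right) = - \frac{31}{-21} - 459 = \left(-31\right) \left(- \frac{1}{21}\right) - 459 = \frac{31}{21} - 459 = - \frac{9608}{21}$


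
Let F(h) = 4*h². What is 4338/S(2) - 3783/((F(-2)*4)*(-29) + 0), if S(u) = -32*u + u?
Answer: -3908391/57536 ≈ -67.929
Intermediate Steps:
S(u) = -31*u
4338/S(2) - 3783/((F(-2)*4)*(-29) + 0) = 4338/((-31*2)) - 3783/(((4*(-2)²)*4)*(-29) + 0) = 4338/(-62) - 3783/(((4*4)*4)*(-29) + 0) = 4338*(-1/62) - 3783/((16*4)*(-29) + 0) = -2169/31 - 3783/(64*(-29) + 0) = -2169/31 - 3783/(-1856 + 0) = -2169/31 - 3783/(-1856) = -2169/31 - 3783*(-1/1856) = -2169/31 + 3783/1856 = -3908391/57536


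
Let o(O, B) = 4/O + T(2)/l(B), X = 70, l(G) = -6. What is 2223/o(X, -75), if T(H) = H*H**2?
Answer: -233415/134 ≈ -1741.9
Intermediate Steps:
T(H) = H**3
o(O, B) = -4/3 + 4/O (o(O, B) = 4/O + 2**3/(-6) = 4/O + 8*(-1/6) = 4/O - 4/3 = -4/3 + 4/O)
2223/o(X, -75) = 2223/(-4/3 + 4/70) = 2223/(-4/3 + 4*(1/70)) = 2223/(-4/3 + 2/35) = 2223/(-134/105) = 2223*(-105/134) = -233415/134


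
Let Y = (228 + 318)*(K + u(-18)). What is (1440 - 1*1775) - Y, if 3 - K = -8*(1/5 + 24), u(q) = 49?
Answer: -672163/5 ≈ -1.3443e+5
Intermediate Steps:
K = 983/5 (K = 3 - (-8)*(1/5 + 24) = 3 - (-8)*121/5 = 3 - 1*(-968/5) = 3 + 968/5 = 983/5 ≈ 196.60)
Y = 670488/5 (Y = (228 + 318)*(983/5 + 49) = 546*(1228/5) = 670488/5 ≈ 1.3410e+5)
(1440 - 1*1775) - Y = (1440 - 1*1775) - 1*670488/5 = (1440 - 1775) - 670488/5 = -335 - 670488/5 = -672163/5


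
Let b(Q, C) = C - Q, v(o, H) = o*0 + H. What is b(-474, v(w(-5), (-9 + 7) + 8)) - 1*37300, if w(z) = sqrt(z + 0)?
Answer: -36820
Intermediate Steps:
w(z) = sqrt(z)
v(o, H) = H (v(o, H) = 0 + H = H)
b(-474, v(w(-5), (-9 + 7) + 8)) - 1*37300 = (((-9 + 7) + 8) - 1*(-474)) - 1*37300 = ((-2 + 8) + 474) - 37300 = (6 + 474) - 37300 = 480 - 37300 = -36820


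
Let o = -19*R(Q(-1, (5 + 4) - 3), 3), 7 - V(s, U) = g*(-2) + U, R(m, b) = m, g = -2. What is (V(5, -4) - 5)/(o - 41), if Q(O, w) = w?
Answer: -2/155 ≈ -0.012903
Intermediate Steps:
V(s, U) = 3 - U (V(s, U) = 7 - (-2*(-2) + U) = 7 - (4 + U) = 7 + (-4 - U) = 3 - U)
o = -114 (o = -19*((5 + 4) - 3) = -19*(9 - 3) = -19*6 = -114)
(V(5, -4) - 5)/(o - 41) = ((3 - 1*(-4)) - 5)/(-114 - 41) = ((3 + 4) - 5)/(-155) = -(7 - 5)/155 = -1/155*2 = -2/155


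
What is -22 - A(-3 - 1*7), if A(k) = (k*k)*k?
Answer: 978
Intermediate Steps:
A(k) = k³ (A(k) = k²*k = k³)
-22 - A(-3 - 1*7) = -22 - (-3 - 1*7)³ = -22 - (-3 - 7)³ = -22 - 1*(-10)³ = -22 - 1*(-1000) = -22 + 1000 = 978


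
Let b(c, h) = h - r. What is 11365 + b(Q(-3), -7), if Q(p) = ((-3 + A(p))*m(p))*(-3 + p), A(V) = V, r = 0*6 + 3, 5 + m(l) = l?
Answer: 11355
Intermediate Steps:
m(l) = -5 + l
r = 3 (r = 0 + 3 = 3)
Q(p) = (-3 + p)²*(-5 + p) (Q(p) = ((-3 + p)*(-5 + p))*(-3 + p) = ((-5 + p)*(-3 + p))*(-3 + p) = (-3 + p)²*(-5 + p))
b(c, h) = -3 + h (b(c, h) = h - 1*3 = h - 3 = -3 + h)
11365 + b(Q(-3), -7) = 11365 + (-3 - 7) = 11365 - 10 = 11355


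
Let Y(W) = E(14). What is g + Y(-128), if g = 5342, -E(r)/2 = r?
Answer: 5314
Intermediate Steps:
E(r) = -2*r
Y(W) = -28 (Y(W) = -2*14 = -28)
g + Y(-128) = 5342 - 28 = 5314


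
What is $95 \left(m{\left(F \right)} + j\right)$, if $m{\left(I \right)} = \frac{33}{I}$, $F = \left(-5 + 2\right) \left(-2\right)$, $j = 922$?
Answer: $\frac{176225}{2} \approx 88113.0$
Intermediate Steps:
$F = 6$ ($F = \left(-3\right) \left(-2\right) = 6$)
$95 \left(m{\left(F \right)} + j\right) = 95 \left(\frac{33}{6} + 922\right) = 95 \left(33 \cdot \frac{1}{6} + 922\right) = 95 \left(\frac{11}{2} + 922\right) = 95 \cdot \frac{1855}{2} = \frac{176225}{2}$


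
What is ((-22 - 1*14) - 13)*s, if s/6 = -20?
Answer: 5880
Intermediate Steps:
s = -120 (s = 6*(-20) = -120)
((-22 - 1*14) - 13)*s = ((-22 - 1*14) - 13)*(-120) = ((-22 - 14) - 13)*(-120) = (-36 - 13)*(-120) = -49*(-120) = 5880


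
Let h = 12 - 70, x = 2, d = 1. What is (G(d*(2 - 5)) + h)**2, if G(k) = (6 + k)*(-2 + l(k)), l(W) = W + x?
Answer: 4489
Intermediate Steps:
l(W) = 2 + W (l(W) = W + 2 = 2 + W)
G(k) = k*(6 + k) (G(k) = (6 + k)*(-2 + (2 + k)) = (6 + k)*k = k*(6 + k))
h = -58
(G(d*(2 - 5)) + h)**2 = ((1*(2 - 5))*(6 + 1*(2 - 5)) - 58)**2 = ((1*(-3))*(6 + 1*(-3)) - 58)**2 = (-3*(6 - 3) - 58)**2 = (-3*3 - 58)**2 = (-9 - 58)**2 = (-67)**2 = 4489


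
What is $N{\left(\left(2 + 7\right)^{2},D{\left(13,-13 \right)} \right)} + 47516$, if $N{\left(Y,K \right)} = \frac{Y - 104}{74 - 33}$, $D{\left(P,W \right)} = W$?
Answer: $\frac{1948133}{41} \approx 47515.0$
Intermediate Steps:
$N{\left(Y,K \right)} = - \frac{104}{41} + \frac{Y}{41}$ ($N{\left(Y,K \right)} = \frac{-104 + Y}{41} = \left(-104 + Y\right) \frac{1}{41} = - \frac{104}{41} + \frac{Y}{41}$)
$N{\left(\left(2 + 7\right)^{2},D{\left(13,-13 \right)} \right)} + 47516 = \left(- \frac{104}{41} + \frac{\left(2 + 7\right)^{2}}{41}\right) + 47516 = \left(- \frac{104}{41} + \frac{9^{2}}{41}\right) + 47516 = \left(- \frac{104}{41} + \frac{1}{41} \cdot 81\right) + 47516 = \left(- \frac{104}{41} + \frac{81}{41}\right) + 47516 = - \frac{23}{41} + 47516 = \frac{1948133}{41}$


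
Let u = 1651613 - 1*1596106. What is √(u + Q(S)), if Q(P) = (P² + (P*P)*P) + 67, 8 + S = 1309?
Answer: 2*√550955519 ≈ 46945.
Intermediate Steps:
S = 1301 (S = -8 + 1309 = 1301)
Q(P) = 67 + P² + P³ (Q(P) = (P² + P²*P) + 67 = (P² + P³) + 67 = 67 + P² + P³)
u = 55507 (u = 1651613 - 1596106 = 55507)
√(u + Q(S)) = √(55507 + (67 + 1301² + 1301³)) = √(55507 + (67 + 1692601 + 2202073901)) = √(55507 + 2203766569) = √2203822076 = 2*√550955519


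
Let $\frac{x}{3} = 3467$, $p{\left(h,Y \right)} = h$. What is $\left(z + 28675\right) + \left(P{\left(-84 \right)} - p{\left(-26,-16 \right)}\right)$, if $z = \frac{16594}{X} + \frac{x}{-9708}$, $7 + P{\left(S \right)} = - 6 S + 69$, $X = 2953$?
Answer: $\frac{279716219569}{9555908} \approx 29272.0$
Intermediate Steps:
$x = 10401$ ($x = 3 \cdot 3467 = 10401$)
$P{\left(S \right)} = 62 - 6 S$ ($P{\left(S \right)} = -7 - \left(-69 + 6 S\right) = 62 - 6 S$)
$z = \frac{43460133}{9555908}$ ($z = \frac{16594}{2953} + \frac{10401}{-9708} = 16594 \cdot \frac{1}{2953} + 10401 \left(- \frac{1}{9708}\right) = \frac{16594}{2953} - \frac{3467}{3236} = \frac{43460133}{9555908} \approx 4.548$)
$\left(z + 28675\right) + \left(P{\left(-84 \right)} - p{\left(-26,-16 \right)}\right) = \left(\frac{43460133}{9555908} + 28675\right) + \left(\left(62 - -504\right) - -26\right) = \frac{274059122033}{9555908} + \left(\left(62 + 504\right) + 26\right) = \frac{274059122033}{9555908} + \left(566 + 26\right) = \frac{274059122033}{9555908} + 592 = \frac{279716219569}{9555908}$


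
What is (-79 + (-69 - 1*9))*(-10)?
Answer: 1570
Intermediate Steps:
(-79 + (-69 - 1*9))*(-10) = (-79 + (-69 - 9))*(-10) = (-79 - 78)*(-10) = -157*(-10) = 1570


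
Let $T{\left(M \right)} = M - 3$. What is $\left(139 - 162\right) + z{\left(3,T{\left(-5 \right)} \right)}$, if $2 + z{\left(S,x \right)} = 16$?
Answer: $-9$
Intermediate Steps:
$T{\left(M \right)} = -3 + M$
$z{\left(S,x \right)} = 14$ ($z{\left(S,x \right)} = -2 + 16 = 14$)
$\left(139 - 162\right) + z{\left(3,T{\left(-5 \right)} \right)} = \left(139 - 162\right) + 14 = -23 + 14 = -9$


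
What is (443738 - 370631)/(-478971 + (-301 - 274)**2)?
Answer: -73107/148346 ≈ -0.49281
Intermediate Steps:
(443738 - 370631)/(-478971 + (-301 - 274)**2) = 73107/(-478971 + (-575)**2) = 73107/(-478971 + 330625) = 73107/(-148346) = 73107*(-1/148346) = -73107/148346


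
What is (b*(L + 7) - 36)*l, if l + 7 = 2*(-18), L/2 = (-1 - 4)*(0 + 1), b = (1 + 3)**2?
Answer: 3612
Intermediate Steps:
b = 16 (b = 4**2 = 16)
L = -10 (L = 2*((-1 - 4)*(0 + 1)) = 2*(-5*1) = 2*(-5) = -10)
l = -43 (l = -7 + 2*(-18) = -7 - 36 = -43)
(b*(L + 7) - 36)*l = (16*(-10 + 7) - 36)*(-43) = (16*(-3) - 36)*(-43) = (-48 - 36)*(-43) = -84*(-43) = 3612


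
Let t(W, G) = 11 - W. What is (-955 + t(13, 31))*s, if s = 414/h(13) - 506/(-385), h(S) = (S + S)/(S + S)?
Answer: -13910952/35 ≈ -3.9746e+5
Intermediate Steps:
h(S) = 1 (h(S) = (2*S)/((2*S)) = (2*S)*(1/(2*S)) = 1)
s = 14536/35 (s = 414/1 - 506/(-385) = 414*1 - 506*(-1/385) = 414 + 46/35 = 14536/35 ≈ 415.31)
(-955 + t(13, 31))*s = (-955 + (11 - 1*13))*(14536/35) = (-955 + (11 - 13))*(14536/35) = (-955 - 2)*(14536/35) = -957*14536/35 = -13910952/35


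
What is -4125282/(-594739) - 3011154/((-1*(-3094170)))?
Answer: 1828912181189/306703928605 ≈ 5.9631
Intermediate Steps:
-4125282/(-594739) - 3011154/((-1*(-3094170))) = -4125282*(-1/594739) - 3011154/3094170 = 4125282/594739 - 3011154*1/3094170 = 4125282/594739 - 501859/515695 = 1828912181189/306703928605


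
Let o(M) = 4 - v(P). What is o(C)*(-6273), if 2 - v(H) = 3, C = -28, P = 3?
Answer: -31365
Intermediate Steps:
v(H) = -1 (v(H) = 2 - 1*3 = 2 - 3 = -1)
o(M) = 5 (o(M) = 4 - 1*(-1) = 4 + 1 = 5)
o(C)*(-6273) = 5*(-6273) = -31365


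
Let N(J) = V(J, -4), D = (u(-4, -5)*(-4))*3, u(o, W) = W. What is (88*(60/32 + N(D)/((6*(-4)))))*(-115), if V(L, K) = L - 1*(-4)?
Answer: 24035/3 ≈ 8011.7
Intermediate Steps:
V(L, K) = 4 + L (V(L, K) = L + 4 = 4 + L)
D = 60 (D = -5*(-4)*3 = 20*3 = 60)
N(J) = 4 + J
(88*(60/32 + N(D)/((6*(-4)))))*(-115) = (88*(60/32 + (4 + 60)/((6*(-4)))))*(-115) = (88*(60*(1/32) + 64/(-24)))*(-115) = (88*(15/8 + 64*(-1/24)))*(-115) = (88*(15/8 - 8/3))*(-115) = (88*(-19/24))*(-115) = -209/3*(-115) = 24035/3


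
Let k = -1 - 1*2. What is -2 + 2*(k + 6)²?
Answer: 16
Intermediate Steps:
k = -3 (k = -1 - 2 = -3)
-2 + 2*(k + 6)² = -2 + 2*(-3 + 6)² = -2 + 2*3² = -2 + 2*9 = -2 + 18 = 16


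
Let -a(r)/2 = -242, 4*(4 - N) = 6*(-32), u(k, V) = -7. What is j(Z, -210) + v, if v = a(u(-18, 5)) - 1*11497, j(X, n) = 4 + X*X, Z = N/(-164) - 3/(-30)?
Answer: -1850604979/168100 ≈ -11009.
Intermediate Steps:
N = 52 (N = 4 - 3*(-32)/2 = 4 - ¼*(-192) = 4 + 48 = 52)
Z = -89/410 (Z = 52/(-164) - 3/(-30) = 52*(-1/164) - 3*(-1/30) = -13/41 + ⅒ = -89/410 ≈ -0.21707)
a(r) = 484 (a(r) = -2*(-242) = 484)
j(X, n) = 4 + X²
v = -11013 (v = 484 - 1*11497 = 484 - 11497 = -11013)
j(Z, -210) + v = (4 + (-89/410)²) - 11013 = (4 + 7921/168100) - 11013 = 680321/168100 - 11013 = -1850604979/168100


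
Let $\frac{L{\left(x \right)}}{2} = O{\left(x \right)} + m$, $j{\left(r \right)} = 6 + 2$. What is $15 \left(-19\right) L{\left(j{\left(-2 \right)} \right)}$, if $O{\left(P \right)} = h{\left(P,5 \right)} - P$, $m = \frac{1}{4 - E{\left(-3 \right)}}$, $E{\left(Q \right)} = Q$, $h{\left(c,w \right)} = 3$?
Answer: $\frac{19380}{7} \approx 2768.6$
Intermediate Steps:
$j{\left(r \right)} = 8$
$m = \frac{1}{7}$ ($m = \frac{1}{4 - -3} = \frac{1}{4 + 3} = \frac{1}{7} \approx 0.14286$)
$O{\left(P \right)} = 3 - P$
$L{\left(x \right)} = \frac{44}{7} - 2 x$ ($L{\left(x \right)} = 2 \left(\left(3 - x\right) + \frac{1}{7}\right) = 2 \left(\frac{22}{7} - x\right) = \frac{44}{7} - 2 x$)
$15 \left(-19\right) L{\left(j{\left(-2 \right)} \right)} = 15 \left(-19\right) \left(\frac{44}{7} - 16\right) = - 285 \left(\frac{44}{7} - 16\right) = \left(-285\right) \left(- \frac{68}{7}\right) = \frac{19380}{7}$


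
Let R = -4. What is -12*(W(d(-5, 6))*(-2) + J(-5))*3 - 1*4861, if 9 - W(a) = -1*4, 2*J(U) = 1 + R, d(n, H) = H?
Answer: -3871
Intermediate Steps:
J(U) = -3/2 (J(U) = (1 - 4)/2 = (½)*(-3) = -3/2)
W(a) = 13 (W(a) = 9 - (-1)*4 = 9 - 1*(-4) = 9 + 4 = 13)
-12*(W(d(-5, 6))*(-2) + J(-5))*3 - 1*4861 = -12*(13*(-2) - 3/2)*3 - 1*4861 = -12*(-26 - 3/2)*3 - 4861 = -12*(-55/2)*3 - 4861 = 330*3 - 4861 = 990 - 4861 = -3871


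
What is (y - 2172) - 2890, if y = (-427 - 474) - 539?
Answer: -6502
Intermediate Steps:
y = -1440 (y = -901 - 539 = -1440)
(y - 2172) - 2890 = (-1440 - 2172) - 2890 = -3612 - 2890 = -6502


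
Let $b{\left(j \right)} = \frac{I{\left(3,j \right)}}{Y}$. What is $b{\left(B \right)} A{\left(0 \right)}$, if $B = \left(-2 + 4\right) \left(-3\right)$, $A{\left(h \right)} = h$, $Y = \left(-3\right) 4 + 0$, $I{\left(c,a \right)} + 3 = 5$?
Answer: $0$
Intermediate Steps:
$I{\left(c,a \right)} = 2$ ($I{\left(c,a \right)} = -3 + 5 = 2$)
$Y = -12$ ($Y = -12 + 0 = -12$)
$B = -6$ ($B = 2 \left(-3\right) = -6$)
$b{\left(j \right)} = - \frac{1}{6}$ ($b{\left(j \right)} = \frac{2}{-12} = 2 \left(- \frac{1}{12}\right) = - \frac{1}{6}$)
$b{\left(B \right)} A{\left(0 \right)} = \left(- \frac{1}{6}\right) 0 = 0$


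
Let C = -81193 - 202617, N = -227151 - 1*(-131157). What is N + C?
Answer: -379804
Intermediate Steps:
N = -95994 (N = -227151 + 131157 = -95994)
C = -283810
N + C = -95994 - 283810 = -379804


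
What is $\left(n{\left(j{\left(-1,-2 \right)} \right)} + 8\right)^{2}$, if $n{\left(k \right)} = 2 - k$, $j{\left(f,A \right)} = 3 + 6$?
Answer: $1$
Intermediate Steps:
$j{\left(f,A \right)} = 9$
$\left(n{\left(j{\left(-1,-2 \right)} \right)} + 8\right)^{2} = \left(\left(2 - 9\right) + 8\right)^{2} = \left(-7 + 8\right)^{2} = 1^{2} = 1$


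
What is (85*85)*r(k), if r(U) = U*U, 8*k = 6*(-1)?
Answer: 65025/16 ≈ 4064.1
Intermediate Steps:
k = -3/4 (k = (6*(-1))/8 = (1/8)*(-6) = -3/4 ≈ -0.75000)
r(U) = U**2
(85*85)*r(k) = (85*85)*(-3/4)**2 = 7225*(9/16) = 65025/16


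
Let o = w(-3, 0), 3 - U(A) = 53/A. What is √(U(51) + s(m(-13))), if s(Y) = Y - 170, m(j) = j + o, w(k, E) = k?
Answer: 19*I*√1326/51 ≈ 13.566*I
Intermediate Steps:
U(A) = 3 - 53/A
o = -3
m(j) = -3 + j (m(j) = j - 3 = -3 + j)
s(Y) = -170 + Y
√(U(51) + s(m(-13))) = √((3 - 53/51) + (-170 + (-3 - 13))) = √((3 - 53*1/51) + (-170 - 16)) = √((3 - 53/51) - 186) = √(100/51 - 186) = √(-9386/51) = 19*I*√1326/51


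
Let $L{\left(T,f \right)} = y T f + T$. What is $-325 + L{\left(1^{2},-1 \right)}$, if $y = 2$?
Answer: $-326$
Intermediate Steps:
$L{\left(T,f \right)} = T + 2 T f$ ($L{\left(T,f \right)} = 2 T f + T = T + 2 T f$)
$-325 + L{\left(1^{2},-1 \right)} = -325 + 1^{2} \left(1 + 2 \left(-1\right)\right) = -325 + 1 \left(1 - 2\right) = -325 + 1 \left(-1\right) = -325 - 1 = -326$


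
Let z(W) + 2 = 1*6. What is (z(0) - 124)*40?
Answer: -4800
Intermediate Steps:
z(W) = 4 (z(W) = -2 + 1*6 = -2 + 6 = 4)
(z(0) - 124)*40 = (4 - 124)*40 = -120*40 = -4800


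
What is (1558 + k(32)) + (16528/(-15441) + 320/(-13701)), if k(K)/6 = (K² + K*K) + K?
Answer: 989869251370/70519047 ≈ 14037.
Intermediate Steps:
k(K) = 6*K + 12*K² (k(K) = 6*((K² + K*K) + K) = 6*((K² + K²) + K) = 6*(2*K² + K) = 6*(K + 2*K²) = 6*K + 12*K²)
(1558 + k(32)) + (16528/(-15441) + 320/(-13701)) = (1558 + 6*32*(1 + 2*32)) + (16528/(-15441) + 320/(-13701)) = (1558 + 6*32*(1 + 64)) + (16528*(-1/15441) + 320*(-1/13701)) = (1558 + 6*32*65) + (-16528/15441 - 320/13701) = (1558 + 12480) - 77130416/70519047 = 14038 - 77130416/70519047 = 989869251370/70519047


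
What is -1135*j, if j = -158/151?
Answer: 179330/151 ≈ 1187.6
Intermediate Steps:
j = -158/151 (j = -158*1/151 = -158/151 ≈ -1.0464)
-1135*j = -1135*(-158/151) = 179330/151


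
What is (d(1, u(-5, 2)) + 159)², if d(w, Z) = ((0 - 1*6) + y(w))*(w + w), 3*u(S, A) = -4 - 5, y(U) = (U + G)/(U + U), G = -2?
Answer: 21316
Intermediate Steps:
y(U) = (-2 + U)/(2*U) (y(U) = (U - 2)/(U + U) = (-2 + U)/((2*U)) = (-2 + U)*(1/(2*U)) = (-2 + U)/(2*U))
u(S, A) = -3 (u(S, A) = (-4 - 5)/3 = (⅓)*(-9) = -3)
d(w, Z) = 2*w*(-6 + (-2 + w)/(2*w)) (d(w, Z) = ((0 - 1*6) + (-2 + w)/(2*w))*(w + w) = ((0 - 6) + (-2 + w)/(2*w))*(2*w) = (-6 + (-2 + w)/(2*w))*(2*w) = 2*w*(-6 + (-2 + w)/(2*w)))
(d(1, u(-5, 2)) + 159)² = ((-2 - 11*1) + 159)² = ((-2 - 11) + 159)² = (-13 + 159)² = 146² = 21316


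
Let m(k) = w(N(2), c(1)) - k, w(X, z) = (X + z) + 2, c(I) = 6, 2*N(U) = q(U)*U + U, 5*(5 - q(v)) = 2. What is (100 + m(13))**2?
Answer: 253009/25 ≈ 10120.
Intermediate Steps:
q(v) = 23/5 (q(v) = 5 - 1/5*2 = 5 - 2/5 = 23/5)
N(U) = 14*U/5 (N(U) = (23*U/5 + U)/2 = (28*U/5)/2 = 14*U/5)
w(X, z) = 2 + X + z
m(k) = 68/5 - k (m(k) = (2 + (14/5)*2 + 6) - k = (2 + 28/5 + 6) - k = 68/5 - k)
(100 + m(13))**2 = (100 + (68/5 - 1*13))**2 = (100 + (68/5 - 13))**2 = (100 + 3/5)**2 = (503/5)**2 = 253009/25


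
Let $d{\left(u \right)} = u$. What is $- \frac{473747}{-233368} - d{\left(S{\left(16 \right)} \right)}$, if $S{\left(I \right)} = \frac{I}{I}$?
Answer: $\frac{240379}{233368} \approx 1.03$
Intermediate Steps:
$S{\left(I \right)} = 1$
$- \frac{473747}{-233368} - d{\left(S{\left(16 \right)} \right)} = - \frac{473747}{-233368} - 1 = \left(-473747\right) \left(- \frac{1}{233368}\right) - 1 = \frac{473747}{233368} - 1 = \frac{240379}{233368}$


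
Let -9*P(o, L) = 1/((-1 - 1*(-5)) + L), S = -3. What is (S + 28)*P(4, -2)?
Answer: -25/18 ≈ -1.3889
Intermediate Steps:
P(o, L) = -1/(9*(4 + L)) (P(o, L) = -1/(9*((-1 - 1*(-5)) + L)) = -1/(9*((-1 + 5) + L)) = -1/(9*(4 + L)))
(S + 28)*P(4, -2) = (-3 + 28)*(-1/(36 + 9*(-2))) = 25*(-1/(36 - 18)) = 25*(-1/18) = -25/18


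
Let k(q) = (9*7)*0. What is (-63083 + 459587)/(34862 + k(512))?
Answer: 198252/17431 ≈ 11.374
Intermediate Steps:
k(q) = 0 (k(q) = 63*0 = 0)
(-63083 + 459587)/(34862 + k(512)) = (-63083 + 459587)/(34862 + 0) = 396504/34862 = 396504*(1/34862) = 198252/17431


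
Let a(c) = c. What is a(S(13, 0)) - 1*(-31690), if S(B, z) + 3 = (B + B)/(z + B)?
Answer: 31689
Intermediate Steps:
S(B, z) = -3 + 2*B/(B + z) (S(B, z) = -3 + (B + B)/(z + B) = -3 + (2*B)/(B + z) = -3 + 2*B/(B + z))
a(S(13, 0)) - 1*(-31690) = (-1*13 - 3*0)/(13 + 0) - 1*(-31690) = (-13 + 0)/13 + 31690 = (1/13)*(-13) + 31690 = -1 + 31690 = 31689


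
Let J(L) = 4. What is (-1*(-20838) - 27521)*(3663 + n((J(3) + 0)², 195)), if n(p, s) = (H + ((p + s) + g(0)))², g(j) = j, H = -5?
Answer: -308079617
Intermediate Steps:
n(p, s) = (-5 + p + s)² (n(p, s) = (-5 + ((p + s) + 0))² = (-5 + (p + s))² = (-5 + p + s)²)
(-1*(-20838) - 27521)*(3663 + n((J(3) + 0)², 195)) = (-1*(-20838) - 27521)*(3663 + (-5 + (4 + 0)² + 195)²) = (20838 - 27521)*(3663 + (-5 + 4² + 195)²) = -6683*(3663 + (-5 + 16 + 195)²) = -6683*(3663 + 206²) = -6683*(3663 + 42436) = -6683*46099 = -308079617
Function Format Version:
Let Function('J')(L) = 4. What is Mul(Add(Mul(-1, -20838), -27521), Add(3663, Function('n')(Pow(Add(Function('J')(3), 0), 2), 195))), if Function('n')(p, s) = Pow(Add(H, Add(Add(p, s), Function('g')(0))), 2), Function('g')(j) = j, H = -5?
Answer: -308079617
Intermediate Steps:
Function('n')(p, s) = Pow(Add(-5, p, s), 2) (Function('n')(p, s) = Pow(Add(-5, Add(Add(p, s), 0)), 2) = Pow(Add(-5, Add(p, s)), 2) = Pow(Add(-5, p, s), 2))
Mul(Add(Mul(-1, -20838), -27521), Add(3663, Function('n')(Pow(Add(Function('J')(3), 0), 2), 195))) = Mul(Add(Mul(-1, -20838), -27521), Add(3663, Pow(Add(-5, Pow(Add(4, 0), 2), 195), 2))) = Mul(Add(20838, -27521), Add(3663, Pow(Add(-5, Pow(4, 2), 195), 2))) = Mul(-6683, Add(3663, Pow(Add(-5, 16, 195), 2))) = Mul(-6683, Add(3663, Pow(206, 2))) = Mul(-6683, Add(3663, 42436)) = Mul(-6683, 46099) = -308079617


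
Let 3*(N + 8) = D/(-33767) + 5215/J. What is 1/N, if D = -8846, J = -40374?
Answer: -4089926574/32538359093 ≈ -0.12570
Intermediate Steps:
N = -32538359093/4089926574 (N = -8 + (-8846/(-33767) + 5215/(-40374))/3 = -8 + (-8846*(-1/33767) + 5215*(-1/40374))/3 = -8 + (8846/33767 - 5215/40374)/3 = -8 + (⅓)*(181053499/1363308858) = -8 + 181053499/4089926574 = -32538359093/4089926574 ≈ -7.9557)
1/N = 1/(-32538359093/4089926574) = -4089926574/32538359093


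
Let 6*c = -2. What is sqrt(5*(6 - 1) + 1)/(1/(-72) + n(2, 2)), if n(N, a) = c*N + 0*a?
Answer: -72*sqrt(26)/49 ≈ -7.4924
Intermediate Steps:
c = -1/3 (c = (1/6)*(-2) = -1/3 ≈ -0.33333)
n(N, a) = -N/3 (n(N, a) = -N/3 + 0*a = -N/3 + 0 = -N/3)
sqrt(5*(6 - 1) + 1)/(1/(-72) + n(2, 2)) = sqrt(5*(6 - 1) + 1)/(1/(-72) - 1/3*2) = sqrt(5*5 + 1)/(-1/72 - 2/3) = sqrt(25 + 1)/(-49/72) = -72*sqrt(26)/49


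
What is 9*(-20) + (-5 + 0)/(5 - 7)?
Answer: -355/2 ≈ -177.50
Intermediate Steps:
9*(-20) + (-5 + 0)/(5 - 7) = -180 - 5/(-2) = -180 - 5*(-1/2) = -180 + 5/2 = -355/2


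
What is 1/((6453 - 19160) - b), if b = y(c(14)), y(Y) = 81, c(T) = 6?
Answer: -1/12788 ≈ -7.8198e-5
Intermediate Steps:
b = 81
1/((6453 - 19160) - b) = 1/((6453 - 19160) - 1*81) = 1/(-12707 - 81) = 1/(-12788) = -1/12788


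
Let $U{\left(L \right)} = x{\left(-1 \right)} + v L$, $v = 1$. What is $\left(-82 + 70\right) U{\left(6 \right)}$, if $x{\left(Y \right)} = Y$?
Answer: $-60$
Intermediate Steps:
$U{\left(L \right)} = -1 + L$ ($U{\left(L \right)} = -1 + 1 L = -1 + L$)
$\left(-82 + 70\right) U{\left(6 \right)} = \left(-82 + 70\right) \left(-1 + 6\right) = \left(-12\right) 5 = -60$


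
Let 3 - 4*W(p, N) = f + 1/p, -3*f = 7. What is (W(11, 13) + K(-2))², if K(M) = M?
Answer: 8281/17424 ≈ 0.47526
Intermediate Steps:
f = -7/3 (f = -⅓*7 = -7/3 ≈ -2.3333)
W(p, N) = 4/3 - 1/(4*p) (W(p, N) = ¾ - (-7/3 + 1/p)/4 = ¾ + (7/12 - 1/(4*p)) = 4/3 - 1/(4*p))
(W(11, 13) + K(-2))² = ((1/12)*(-3 + 16*11)/11 - 2)² = ((1/12)*(1/11)*(-3 + 176) - 2)² = ((1/12)*(1/11)*173 - 2)² = (173/132 - 2)² = (-91/132)² = 8281/17424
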